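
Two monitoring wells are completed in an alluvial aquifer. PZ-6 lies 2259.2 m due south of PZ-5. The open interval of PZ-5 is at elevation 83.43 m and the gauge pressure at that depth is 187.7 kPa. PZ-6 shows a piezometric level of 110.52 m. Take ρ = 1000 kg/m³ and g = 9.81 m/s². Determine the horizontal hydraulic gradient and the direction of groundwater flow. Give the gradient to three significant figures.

Pressure head at PZ-5: ψ = P/(ρg) = 187.7×1000 / (1000 × 9.81) = 19.13 m.
Total head at PZ-5: h = z + ψ = 83.43 + 19.13 = 102.56 m.
Total head at PZ-6: h = 110.52 m (water level in the piezometer is the total head).
Head difference: h(PZ-5) − h(PZ-6) = 102.56 − 110.52 = -7.96 m.
Hydraulic gradient: i = |Δh| / L = 7.96 / 2259.2 = 0.00352.
Flow is from higher to lower head: from PZ-6 toward PZ-5, i.e. toward the north.

i ≈ 0.00352; groundwater flows toward the north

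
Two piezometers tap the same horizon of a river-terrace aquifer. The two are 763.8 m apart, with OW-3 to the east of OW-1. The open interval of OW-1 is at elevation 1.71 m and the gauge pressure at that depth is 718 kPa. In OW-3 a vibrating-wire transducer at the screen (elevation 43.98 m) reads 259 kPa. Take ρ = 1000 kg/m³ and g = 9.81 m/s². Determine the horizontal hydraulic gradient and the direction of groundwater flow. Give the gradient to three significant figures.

Pressure head at OW-1: ψ = P/(ρg) = 718×1000 / (1000 × 9.81) = 73.19 m.
Total head at OW-1: h = z + ψ = 1.71 + 73.19 = 74.90 m.
Pressure head at OW-3: ψ = P/(ρg) = 259×1000 / (1000 × 9.81) = 26.40 m.
Total head at OW-3: h = z + ψ = 43.98 + 26.40 = 70.38 m.
Head difference: h(OW-1) − h(OW-3) = 74.90 − 70.38 = 4.52 m.
Hydraulic gradient: i = |Δh| / L = 4.52 / 763.8 = 0.00592.
Flow is from higher to lower head: from OW-1 toward OW-3, i.e. toward the east.

i ≈ 0.00592; groundwater flows toward the east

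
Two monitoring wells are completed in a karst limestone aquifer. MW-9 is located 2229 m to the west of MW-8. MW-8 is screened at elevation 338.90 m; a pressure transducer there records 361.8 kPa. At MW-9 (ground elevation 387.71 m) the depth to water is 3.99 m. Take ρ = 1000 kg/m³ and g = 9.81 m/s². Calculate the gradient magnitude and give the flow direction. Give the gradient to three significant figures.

i ≈ 0.00356; groundwater flows toward the east

Pressure head at MW-8: ψ = P/(ρg) = 361.8×1000 / (1000 × 9.81) = 36.88 m.
Total head at MW-8: h = z + ψ = 338.90 + 36.88 = 375.78 m.
Total head at MW-9: h = 387.71 − 3.99 = 383.72 m.
Head difference: h(MW-8) − h(MW-9) = 375.78 − 383.72 = -7.94 m.
Hydraulic gradient: i = |Δh| / L = 7.94 / 2229 = 0.00356.
Flow is from higher to lower head: from MW-9 toward MW-8, i.e. toward the east.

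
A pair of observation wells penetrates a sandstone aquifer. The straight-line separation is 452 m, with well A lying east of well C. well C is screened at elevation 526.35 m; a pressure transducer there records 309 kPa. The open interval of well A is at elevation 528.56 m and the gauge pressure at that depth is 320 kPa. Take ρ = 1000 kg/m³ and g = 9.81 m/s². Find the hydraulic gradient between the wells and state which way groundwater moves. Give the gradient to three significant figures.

Pressure head at well C: ψ = P/(ρg) = 309×1000 / (1000 × 9.81) = 31.50 m.
Total head at well C: h = z + ψ = 526.35 + 31.50 = 557.85 m.
Pressure head at well A: ψ = P/(ρg) = 320×1000 / (1000 × 9.81) = 32.62 m.
Total head at well A: h = z + ψ = 528.56 + 32.62 = 561.18 m.
Head difference: h(well C) − h(well A) = 557.85 − 561.18 = -3.33 m.
Hydraulic gradient: i = |Δh| / L = 3.33 / 452 = 0.00737.
Flow is from higher to lower head: from well A toward well C, i.e. toward the west.

i ≈ 0.00737; groundwater flows toward the west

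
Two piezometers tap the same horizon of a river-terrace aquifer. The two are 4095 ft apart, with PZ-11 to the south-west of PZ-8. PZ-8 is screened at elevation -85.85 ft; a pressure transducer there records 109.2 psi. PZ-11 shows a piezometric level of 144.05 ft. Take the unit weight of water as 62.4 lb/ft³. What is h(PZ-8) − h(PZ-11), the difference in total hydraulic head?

Pressure head at PZ-8: ψ = 144·P/γ = 144 × 109.2 / 62.4 = 252.00 ft.
Total head at PZ-8: h = z + ψ = -85.85 + 252.00 = 166.15 ft.
Total head at PZ-11: h = 144.05 ft (water level in the piezometer is the total head).
Head difference: h(PZ-8) − h(PZ-11) = 166.15 − 144.05 = 22.10 ft.

Δh ≈ 22.10 ft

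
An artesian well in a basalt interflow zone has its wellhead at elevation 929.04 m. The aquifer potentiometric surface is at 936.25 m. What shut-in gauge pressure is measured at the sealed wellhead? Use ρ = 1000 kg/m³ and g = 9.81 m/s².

P ≈ 70.7 kPa

Head above the cap: Δh = 936.25 − 929.04 = 7.21 m.
P = ρgΔh = 1000 × 9.81 × 7.21 = 70730 Pa ≈ 70.7 kPa.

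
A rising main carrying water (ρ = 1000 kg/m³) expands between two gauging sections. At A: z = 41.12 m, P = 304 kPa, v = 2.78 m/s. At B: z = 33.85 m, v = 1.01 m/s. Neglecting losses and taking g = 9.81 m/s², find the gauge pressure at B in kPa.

Pressure head at A: ψ₁ = P₁/(ρg) = 304×1000 / (1000 × 9.81) = 30.99 m.
Velocity heads: v₁²/2g = 2.78²/19.62 = 0.394 m; v₂²/2g = 1.01²/19.62 = 0.052 m.
Total head H = z₁ + ψ₁ + v₁²/2g = 41.12 + 30.99 + 0.394 = 72.50 m.
ψ₂ = H − z₂ − v₂²/2g = 72.50 − 33.85 − 0.052 = 38.60 m.
P₂ = ρgψ₂ = 1000 × 9.81 × 38.60 ≈ 379 kPa.

P₂ ≈ 379 kPa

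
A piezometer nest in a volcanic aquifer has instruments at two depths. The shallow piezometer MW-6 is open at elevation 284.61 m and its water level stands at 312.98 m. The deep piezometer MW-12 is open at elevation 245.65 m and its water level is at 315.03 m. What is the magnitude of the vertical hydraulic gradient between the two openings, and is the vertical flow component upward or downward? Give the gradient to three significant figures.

|i_v| ≈ 0.0526; vertical flow is upward

Total head at MW-6: h = 312.98 m (water level in the standpipe).
Total head at MW-12: h = 315.03 m.
Δh = h(MW-6) − h(MW-12) = 312.98 − 315.03 = -2.05 m.
Vertical separation Δz = 284.61 − 245.65 = 38.96 m.
|i_v| = |Δh| / Δz = 2.05 / 38.96 = 0.0526.
Head is higher in the deep piezometer, so vertical flow is upward (discharge condition).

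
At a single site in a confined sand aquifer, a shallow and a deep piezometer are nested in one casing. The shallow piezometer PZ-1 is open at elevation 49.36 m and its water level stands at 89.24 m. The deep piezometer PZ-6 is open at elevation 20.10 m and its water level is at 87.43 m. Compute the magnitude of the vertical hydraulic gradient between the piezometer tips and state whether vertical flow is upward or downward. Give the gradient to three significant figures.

|i_v| ≈ 0.0619; vertical flow is downward

Total head at PZ-1: h = 89.24 m (water level in the standpipe).
Total head at PZ-6: h = 87.43 m.
Δh = h(PZ-1) − h(PZ-6) = 89.24 − 87.43 = 1.81 m.
Vertical separation Δz = 49.36 − 20.10 = 29.26 m.
|i_v| = |Δh| / Δz = 1.81 / 29.26 = 0.0619.
Head is higher in the shallow piezometer, so vertical flow is downward (recharge condition).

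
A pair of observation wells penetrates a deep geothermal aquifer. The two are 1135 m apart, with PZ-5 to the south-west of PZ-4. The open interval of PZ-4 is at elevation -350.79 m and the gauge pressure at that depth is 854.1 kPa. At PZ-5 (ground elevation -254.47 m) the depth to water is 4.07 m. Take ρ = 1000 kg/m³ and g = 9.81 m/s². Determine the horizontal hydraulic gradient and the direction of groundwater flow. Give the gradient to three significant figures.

i ≈ 0.00457; groundwater flows toward the north-east

Pressure head at PZ-4: ψ = P/(ρg) = 854.1×1000 / (1000 × 9.81) = 87.06 m.
Total head at PZ-4: h = z + ψ = -350.79 + 87.06 = -263.73 m.
Total head at PZ-5: h = -254.47 − 4.07 = -258.54 m.
Head difference: h(PZ-4) − h(PZ-5) = -263.73 − (-258.54) = -5.19 m.
Hydraulic gradient: i = |Δh| / L = 5.19 / 1135 = 0.00457.
Flow is from higher to lower head: from PZ-5 toward PZ-4, i.e. toward the north-east.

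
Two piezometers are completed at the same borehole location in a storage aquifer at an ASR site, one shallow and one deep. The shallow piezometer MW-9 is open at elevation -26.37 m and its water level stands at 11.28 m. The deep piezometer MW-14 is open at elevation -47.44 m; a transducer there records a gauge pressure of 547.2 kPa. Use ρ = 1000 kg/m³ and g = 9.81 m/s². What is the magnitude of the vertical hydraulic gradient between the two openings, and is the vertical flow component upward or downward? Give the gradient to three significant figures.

|i_v| ≈ 0.140; vertical flow is downward

Total head at MW-9: h = 11.28 m (water level in the standpipe).
Pressure head at MW-14: ψ = P/(ρg) = 547.2×1000 / (1000 × 9.81) = 55.78 m.
Total head at MW-14: h = z + ψ = -47.44 + 55.78 = 8.34 m.
Δh = h(MW-9) − h(MW-14) = 11.28 − 8.34 = 2.94 m.
Vertical separation Δz = -26.37 − (-47.44) = 21.07 m.
|i_v| = |Δh| / Δz = 2.94 / 21.07 = 0.140.
Head is higher in the shallow piezometer, so vertical flow is downward (recharge condition).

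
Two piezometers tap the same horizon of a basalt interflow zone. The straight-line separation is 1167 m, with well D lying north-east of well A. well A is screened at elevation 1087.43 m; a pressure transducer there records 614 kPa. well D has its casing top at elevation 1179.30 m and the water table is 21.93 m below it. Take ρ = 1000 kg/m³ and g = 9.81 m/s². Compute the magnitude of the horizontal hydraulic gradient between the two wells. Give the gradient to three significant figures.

i ≈ 0.00630

Pressure head at well A: ψ = P/(ρg) = 614×1000 / (1000 × 9.81) = 62.59 m.
Total head at well A: h = z + ψ = 1087.43 + 62.59 = 1150.02 m.
Total head at well D: h = 1179.30 − 21.93 = 1157.37 m.
Head difference: h(well A) − h(well D) = 1150.02 − 1157.37 = -7.35 m.
Hydraulic gradient: i = |Δh| / L = 7.35 / 1167 = 0.00630.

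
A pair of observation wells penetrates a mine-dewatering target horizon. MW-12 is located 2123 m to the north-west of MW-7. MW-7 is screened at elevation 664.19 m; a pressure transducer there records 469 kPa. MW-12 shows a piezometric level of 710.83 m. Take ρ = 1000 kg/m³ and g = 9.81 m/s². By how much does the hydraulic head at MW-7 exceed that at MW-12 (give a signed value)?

Δh ≈ 1.17 m

Pressure head at MW-7: ψ = P/(ρg) = 469×1000 / (1000 × 9.81) = 47.81 m.
Total head at MW-7: h = z + ψ = 664.19 + 47.81 = 712.00 m.
Total head at MW-12: h = 710.83 m (water level in the piezometer is the total head).
Head difference: h(MW-7) − h(MW-12) = 712.00 − 710.83 = 1.17 m.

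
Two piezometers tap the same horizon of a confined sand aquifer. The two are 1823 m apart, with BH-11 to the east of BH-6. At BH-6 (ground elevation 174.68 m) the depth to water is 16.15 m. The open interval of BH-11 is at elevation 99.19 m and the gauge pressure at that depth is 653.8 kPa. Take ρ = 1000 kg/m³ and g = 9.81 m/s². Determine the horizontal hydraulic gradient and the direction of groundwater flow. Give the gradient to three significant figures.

i ≈ 0.00401; groundwater flows toward the west

Total head at BH-6: h = 174.68 − 16.15 = 158.53 m.
Pressure head at BH-11: ψ = P/(ρg) = 653.8×1000 / (1000 × 9.81) = 66.65 m.
Total head at BH-11: h = z + ψ = 99.19 + 66.65 = 165.84 m.
Head difference: h(BH-6) − h(BH-11) = 158.53 − 165.84 = -7.31 m.
Hydraulic gradient: i = |Δh| / L = 7.31 / 1823 = 0.00401.
Flow is from higher to lower head: from BH-11 toward BH-6, i.e. toward the west.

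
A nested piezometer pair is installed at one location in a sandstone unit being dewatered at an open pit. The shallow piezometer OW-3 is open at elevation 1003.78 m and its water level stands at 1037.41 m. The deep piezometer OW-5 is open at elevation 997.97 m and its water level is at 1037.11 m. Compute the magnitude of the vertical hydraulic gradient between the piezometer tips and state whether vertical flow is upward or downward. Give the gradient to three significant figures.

Total head at OW-3: h = 1037.41 m (water level in the standpipe).
Total head at OW-5: h = 1037.11 m.
Δh = h(OW-3) − h(OW-5) = 1037.41 − 1037.11 = 0.30 m.
Vertical separation Δz = 1003.78 − 997.97 = 5.81 m.
|i_v| = |Δh| / Δz = 0.30 / 5.81 = 0.0516.
Head is higher in the shallow piezometer, so vertical flow is downward (recharge condition).

|i_v| ≈ 0.0516; vertical flow is downward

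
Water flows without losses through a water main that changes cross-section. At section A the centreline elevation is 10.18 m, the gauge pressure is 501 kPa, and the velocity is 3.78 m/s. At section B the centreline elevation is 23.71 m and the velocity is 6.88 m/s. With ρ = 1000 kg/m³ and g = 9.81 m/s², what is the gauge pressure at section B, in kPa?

Pressure head at A: ψ₁ = P₁/(ρg) = 501×1000 / (1000 × 9.81) = 51.07 m.
Velocity heads: v₁²/2g = 3.78²/19.62 = 0.728 m; v₂²/2g = 6.88²/19.62 = 2.413 m.
Total head H = z₁ + ψ₁ + v₁²/2g = 10.18 + 51.07 + 0.728 = 61.98 m.
ψ₂ = H − z₂ − v₂²/2g = 61.98 − 23.71 − 2.413 = 35.86 m.
P₂ = ρgψ₂ = 1000 × 9.81 × 35.86 ≈ 352 kPa.

P₂ ≈ 352 kPa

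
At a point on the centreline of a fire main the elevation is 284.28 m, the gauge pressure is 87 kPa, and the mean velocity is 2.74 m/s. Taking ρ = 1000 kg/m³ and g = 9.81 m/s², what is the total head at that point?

Pressure head ψ = P/(ρg) = 87×1000 / (1000 × 9.81) = 8.87 m.
Velocity head = v²/(2g) = 2.74² / (2 × 9.81) = 0.383 m.
h = z + ψ + v²/(2g) = 284.28 + 8.87 + 0.383 = 293.53 m.

h ≈ 293.53 m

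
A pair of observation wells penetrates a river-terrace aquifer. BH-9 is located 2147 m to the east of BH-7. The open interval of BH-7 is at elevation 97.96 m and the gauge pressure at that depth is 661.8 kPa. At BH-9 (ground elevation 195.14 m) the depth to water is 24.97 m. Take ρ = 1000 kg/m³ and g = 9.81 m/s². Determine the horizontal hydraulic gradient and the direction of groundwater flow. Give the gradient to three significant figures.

Pressure head at BH-7: ψ = P/(ρg) = 661.8×1000 / (1000 × 9.81) = 67.46 m.
Total head at BH-7: h = z + ψ = 97.96 + 67.46 = 165.42 m.
Total head at BH-9: h = 195.14 − 24.97 = 170.17 m.
Head difference: h(BH-7) − h(BH-9) = 165.42 − 170.17 = -4.75 m.
Hydraulic gradient: i = |Δh| / L = 4.75 / 2147 = 0.00221.
Flow is from higher to lower head: from BH-9 toward BH-7, i.e. toward the west.

i ≈ 0.00221; groundwater flows toward the west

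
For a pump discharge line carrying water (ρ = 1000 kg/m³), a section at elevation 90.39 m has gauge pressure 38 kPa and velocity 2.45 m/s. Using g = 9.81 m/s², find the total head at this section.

Pressure head ψ = P/(ρg) = 38×1000 / (1000 × 9.81) = 3.87 m.
Velocity head = v²/(2g) = 2.45² / (2 × 9.81) = 0.306 m.
h = z + ψ + v²/(2g) = 90.39 + 3.87 + 0.306 = 94.57 m.

h ≈ 94.57 m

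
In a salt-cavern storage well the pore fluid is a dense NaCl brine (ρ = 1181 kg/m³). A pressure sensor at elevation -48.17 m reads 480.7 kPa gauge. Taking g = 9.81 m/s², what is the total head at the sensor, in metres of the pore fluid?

h ≈ -6.68 m

ψ = P/(ρg) = 480.7×1000 / (1181 × 9.81) = 41.49 m.
h = z + ψ = -48.17 + 41.49 = -6.68 m.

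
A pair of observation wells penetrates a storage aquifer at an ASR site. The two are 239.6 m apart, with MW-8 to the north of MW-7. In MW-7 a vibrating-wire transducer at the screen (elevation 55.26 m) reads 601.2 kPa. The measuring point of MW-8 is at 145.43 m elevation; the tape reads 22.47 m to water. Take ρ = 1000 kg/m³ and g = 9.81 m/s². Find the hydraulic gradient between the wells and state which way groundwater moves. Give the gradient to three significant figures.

i ≈ 0.0268; groundwater flows toward the south

Pressure head at MW-7: ψ = P/(ρg) = 601.2×1000 / (1000 × 9.81) = 61.28 m.
Total head at MW-7: h = z + ψ = 55.26 + 61.28 = 116.54 m.
Total head at MW-8: h = 145.43 − 22.47 = 122.96 m.
Head difference: h(MW-7) − h(MW-8) = 116.54 − 122.96 = -6.42 m.
Hydraulic gradient: i = |Δh| / L = 6.42 / 239.6 = 0.0268.
Flow is from higher to lower head: from MW-8 toward MW-7, i.e. toward the south.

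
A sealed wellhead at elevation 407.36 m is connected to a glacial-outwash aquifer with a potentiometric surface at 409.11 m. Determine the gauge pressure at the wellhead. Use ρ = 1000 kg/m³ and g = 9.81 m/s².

P ≈ 17.2 kPa

Head above the cap: Δh = 409.11 − 407.36 = 1.75 m.
P = ρgΔh = 1000 × 9.81 × 1.75 = 17168 Pa ≈ 17.2 kPa.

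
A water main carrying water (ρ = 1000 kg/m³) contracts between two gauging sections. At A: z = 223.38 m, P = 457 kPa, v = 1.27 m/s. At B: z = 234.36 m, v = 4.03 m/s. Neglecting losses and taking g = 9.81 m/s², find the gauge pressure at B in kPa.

P₂ ≈ 342 kPa

Pressure head at A: ψ₁ = P₁/(ρg) = 457×1000 / (1000 × 9.81) = 46.59 m.
Velocity heads: v₁²/2g = 1.27²/19.62 = 0.082 m; v₂²/2g = 4.03²/19.62 = 0.828 m.
Total head H = z₁ + ψ₁ + v₁²/2g = 223.38 + 46.59 + 0.082 = 270.05 m.
ψ₂ = H − z₂ − v₂²/2g = 270.05 − 234.36 − 0.828 = 34.86 m.
P₂ = ρgψ₂ = 1000 × 9.81 × 34.86 ≈ 342 kPa.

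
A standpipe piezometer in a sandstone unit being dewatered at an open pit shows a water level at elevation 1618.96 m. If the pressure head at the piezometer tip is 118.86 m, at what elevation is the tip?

z = h − ψ = 1618.96 − 118.86 = 1500.10 m.

z ≈ 1500.10 m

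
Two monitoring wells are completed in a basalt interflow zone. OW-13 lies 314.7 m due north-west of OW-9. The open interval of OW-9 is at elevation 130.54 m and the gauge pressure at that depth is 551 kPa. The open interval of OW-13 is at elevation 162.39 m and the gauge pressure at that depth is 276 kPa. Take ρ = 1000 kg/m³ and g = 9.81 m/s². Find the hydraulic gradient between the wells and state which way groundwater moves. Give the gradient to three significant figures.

i ≈ 0.0121; groundwater flows toward the south-east

Pressure head at OW-9: ψ = P/(ρg) = 551×1000 / (1000 × 9.81) = 56.17 m.
Total head at OW-9: h = z + ψ = 130.54 + 56.17 = 186.71 m.
Pressure head at OW-13: ψ = P/(ρg) = 276×1000 / (1000 × 9.81) = 28.13 m.
Total head at OW-13: h = z + ψ = 162.39 + 28.13 = 190.52 m.
Head difference: h(OW-9) − h(OW-13) = 186.71 − 190.52 = -3.81 m.
Hydraulic gradient: i = |Δh| / L = 3.81 / 314.7 = 0.0121.
Flow is from higher to lower head: from OW-13 toward OW-9, i.e. toward the south-east.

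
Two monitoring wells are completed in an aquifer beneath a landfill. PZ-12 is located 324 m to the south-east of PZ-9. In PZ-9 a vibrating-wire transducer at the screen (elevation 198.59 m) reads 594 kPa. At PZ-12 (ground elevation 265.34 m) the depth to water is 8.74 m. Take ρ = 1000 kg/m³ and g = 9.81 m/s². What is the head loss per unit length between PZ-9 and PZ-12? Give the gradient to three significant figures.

i ≈ 0.00784 m/m

Pressure head at PZ-9: ψ = P/(ρg) = 594×1000 / (1000 × 9.81) = 60.55 m.
Total head at PZ-9: h = z + ψ = 198.59 + 60.55 = 259.14 m.
Total head at PZ-12: h = 265.34 − 8.74 = 256.60 m.
Head difference: h(PZ-9) − h(PZ-12) = 259.14 − 256.60 = 2.54 m.
Hydraulic gradient: i = |Δh| / L = 2.54 / 324 = 0.00784.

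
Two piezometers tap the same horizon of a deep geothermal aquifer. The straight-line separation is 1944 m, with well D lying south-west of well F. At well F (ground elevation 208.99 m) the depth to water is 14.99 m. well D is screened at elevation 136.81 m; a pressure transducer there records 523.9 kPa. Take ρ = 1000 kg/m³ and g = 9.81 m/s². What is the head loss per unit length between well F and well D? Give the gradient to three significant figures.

Total head at well F: h = 208.99 − 14.99 = 194.00 m.
Pressure head at well D: ψ = P/(ρg) = 523.9×1000 / (1000 × 9.81) = 53.40 m.
Total head at well D: h = z + ψ = 136.81 + 53.40 = 190.21 m.
Head difference: h(well F) − h(well D) = 194.00 − 190.21 = 3.79 m.
Hydraulic gradient: i = |Δh| / L = 3.79 / 1944 = 0.00195.

i ≈ 0.00195 m/m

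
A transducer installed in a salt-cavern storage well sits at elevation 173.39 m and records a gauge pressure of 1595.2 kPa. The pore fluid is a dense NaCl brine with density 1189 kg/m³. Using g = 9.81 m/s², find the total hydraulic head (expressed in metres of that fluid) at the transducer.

h ≈ 310.15 m

ψ = P/(ρg) = 1595.2×1000 / (1189 × 9.81) = 136.76 m.
h = z + ψ = 173.39 + 136.76 = 310.15 m.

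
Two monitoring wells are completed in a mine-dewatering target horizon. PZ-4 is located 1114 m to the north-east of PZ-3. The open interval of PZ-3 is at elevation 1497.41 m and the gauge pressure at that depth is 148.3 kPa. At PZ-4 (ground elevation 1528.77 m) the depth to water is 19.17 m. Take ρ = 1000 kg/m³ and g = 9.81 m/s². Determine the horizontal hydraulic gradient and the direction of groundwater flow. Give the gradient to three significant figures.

i ≈ 0.00263; groundwater flows toward the north-east

Pressure head at PZ-3: ψ = P/(ρg) = 148.3×1000 / (1000 × 9.81) = 15.12 m.
Total head at PZ-3: h = z + ψ = 1497.41 + 15.12 = 1512.53 m.
Total head at PZ-4: h = 1528.77 − 19.17 = 1509.60 m.
Head difference: h(PZ-3) − h(PZ-4) = 1512.53 − 1509.60 = 2.93 m.
Hydraulic gradient: i = |Δh| / L = 2.93 / 1114 = 0.00263.
Flow is from higher to lower head: from PZ-3 toward PZ-4, i.e. toward the north-east.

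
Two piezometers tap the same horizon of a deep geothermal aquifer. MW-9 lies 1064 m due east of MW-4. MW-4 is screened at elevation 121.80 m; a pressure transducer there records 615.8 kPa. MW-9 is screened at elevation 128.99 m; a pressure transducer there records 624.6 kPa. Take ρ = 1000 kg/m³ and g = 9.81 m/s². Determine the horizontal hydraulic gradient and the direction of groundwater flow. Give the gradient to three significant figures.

Pressure head at MW-4: ψ = P/(ρg) = 615.8×1000 / (1000 × 9.81) = 62.77 m.
Total head at MW-4: h = z + ψ = 121.80 + 62.77 = 184.57 m.
Pressure head at MW-9: ψ = P/(ρg) = 624.6×1000 / (1000 × 9.81) = 63.67 m.
Total head at MW-9: h = z + ψ = 128.99 + 63.67 = 192.66 m.
Head difference: h(MW-4) − h(MW-9) = 184.57 − 192.66 = -8.09 m.
Hydraulic gradient: i = |Δh| / L = 8.09 / 1064 = 0.00760.
Flow is from higher to lower head: from MW-9 toward MW-4, i.e. toward the west.

i ≈ 0.00760; groundwater flows toward the west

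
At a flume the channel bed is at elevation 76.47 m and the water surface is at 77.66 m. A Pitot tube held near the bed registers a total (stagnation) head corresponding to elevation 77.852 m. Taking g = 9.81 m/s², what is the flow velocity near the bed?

v ≈ 1.94 m/s

Near the bed, under hydrostatic conditions, the piezometric head (z + ψ) equals the free-surface elevation, 77.66 m.
Velocity head = total − piezometric = 77.852 − 77.66 = 0.192 m.
v = √(2g·h_v) = √(2 × 9.81 × 0.192) = 1.94 m/s.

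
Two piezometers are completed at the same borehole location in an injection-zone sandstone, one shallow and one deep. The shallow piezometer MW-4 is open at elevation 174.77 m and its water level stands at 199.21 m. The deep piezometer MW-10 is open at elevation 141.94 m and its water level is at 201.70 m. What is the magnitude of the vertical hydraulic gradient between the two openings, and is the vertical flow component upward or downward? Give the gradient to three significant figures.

|i_v| ≈ 0.0758; vertical flow is upward

Total head at MW-4: h = 199.21 m (water level in the standpipe).
Total head at MW-10: h = 201.70 m.
Δh = h(MW-4) − h(MW-10) = 199.21 − 201.70 = -2.49 m.
Vertical separation Δz = 174.77 − 141.94 = 32.83 m.
|i_v| = |Δh| / Δz = 2.49 / 32.83 = 0.0758.
Head is higher in the deep piezometer, so vertical flow is upward (discharge condition).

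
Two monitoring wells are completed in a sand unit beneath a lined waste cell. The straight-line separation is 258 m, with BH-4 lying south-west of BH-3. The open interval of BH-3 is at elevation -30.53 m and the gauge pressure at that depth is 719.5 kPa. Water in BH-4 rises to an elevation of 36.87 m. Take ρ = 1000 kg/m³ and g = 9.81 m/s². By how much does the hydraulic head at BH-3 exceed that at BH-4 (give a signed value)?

Δh ≈ 5.94 m

Pressure head at BH-3: ψ = P/(ρg) = 719.5×1000 / (1000 × 9.81) = 73.34 m.
Total head at BH-3: h = z + ψ = -30.53 + 73.34 = 42.81 m.
Total head at BH-4: h = 36.87 m (water level in the piezometer is the total head).
Head difference: h(BH-3) − h(BH-4) = 42.81 − 36.87 = 5.94 m.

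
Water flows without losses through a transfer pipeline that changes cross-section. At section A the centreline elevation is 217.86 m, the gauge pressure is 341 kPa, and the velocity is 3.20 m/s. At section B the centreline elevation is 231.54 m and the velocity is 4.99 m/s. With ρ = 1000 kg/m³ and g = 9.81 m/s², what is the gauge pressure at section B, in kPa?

P₂ ≈ 199 kPa

Pressure head at A: ψ₁ = P₁/(ρg) = 341×1000 / (1000 × 9.81) = 34.76 m.
Velocity heads: v₁²/2g = 3.20²/19.62 = 0.522 m; v₂²/2g = 4.99²/19.62 = 1.269 m.
Total head H = z₁ + ψ₁ + v₁²/2g = 217.86 + 34.76 + 0.522 = 253.14 m.
ψ₂ = H − z₂ − v₂²/2g = 253.14 − 231.54 − 1.269 = 20.33 m.
P₂ = ρgψ₂ = 1000 × 9.81 × 20.33 ≈ 199 kPa.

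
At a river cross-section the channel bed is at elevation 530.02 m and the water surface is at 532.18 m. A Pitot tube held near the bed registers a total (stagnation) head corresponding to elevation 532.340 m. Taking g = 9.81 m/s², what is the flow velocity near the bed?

v ≈ 1.77 m/s

Near the bed, under hydrostatic conditions, the piezometric head (z + ψ) equals the free-surface elevation, 532.18 m.
Velocity head = total − piezometric = 532.340 − 532.18 = 0.160 m.
v = √(2g·h_v) = √(2 × 9.81 × 0.160) = 1.77 m/s.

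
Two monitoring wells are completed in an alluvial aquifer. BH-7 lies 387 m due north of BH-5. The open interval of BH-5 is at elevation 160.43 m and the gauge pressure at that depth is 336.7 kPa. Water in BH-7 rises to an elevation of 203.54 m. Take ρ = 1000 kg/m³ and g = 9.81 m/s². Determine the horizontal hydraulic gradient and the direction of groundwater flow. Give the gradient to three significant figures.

Pressure head at BH-5: ψ = P/(ρg) = 336.7×1000 / (1000 × 9.81) = 34.32 m.
Total head at BH-5: h = z + ψ = 160.43 + 34.32 = 194.75 m.
Total head at BH-7: h = 203.54 m (water level in the piezometer is the total head).
Head difference: h(BH-5) − h(BH-7) = 194.75 − 203.54 = -8.79 m.
Hydraulic gradient: i = |Δh| / L = 8.79 / 387 = 0.0227.
Flow is from higher to lower head: from BH-7 toward BH-5, i.e. toward the south.

i ≈ 0.0227; groundwater flows toward the south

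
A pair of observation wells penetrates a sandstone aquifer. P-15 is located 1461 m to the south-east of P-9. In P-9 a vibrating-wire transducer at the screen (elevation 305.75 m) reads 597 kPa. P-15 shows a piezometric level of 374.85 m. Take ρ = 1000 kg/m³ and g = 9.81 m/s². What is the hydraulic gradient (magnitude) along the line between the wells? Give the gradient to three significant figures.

Pressure head at P-9: ψ = P/(ρg) = 597×1000 / (1000 × 9.81) = 60.86 m.
Total head at P-9: h = z + ψ = 305.75 + 60.86 = 366.61 m.
Total head at P-15: h = 374.85 m (water level in the piezometer is the total head).
Head difference: h(P-9) − h(P-15) = 366.61 − 374.85 = -8.24 m.
Hydraulic gradient: i = |Δh| / L = 8.24 / 1461 = 0.00564.

i ≈ 0.00564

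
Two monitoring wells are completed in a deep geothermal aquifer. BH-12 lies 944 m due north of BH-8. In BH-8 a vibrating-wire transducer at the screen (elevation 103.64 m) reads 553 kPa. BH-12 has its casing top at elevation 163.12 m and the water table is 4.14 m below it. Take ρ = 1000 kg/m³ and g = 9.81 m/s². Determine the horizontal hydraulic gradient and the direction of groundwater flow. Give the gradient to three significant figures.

i ≈ 0.00109; groundwater flows toward the north

Pressure head at BH-8: ψ = P/(ρg) = 553×1000 / (1000 × 9.81) = 56.37 m.
Total head at BH-8: h = z + ψ = 103.64 + 56.37 = 160.01 m.
Total head at BH-12: h = 163.12 − 4.14 = 158.98 m.
Head difference: h(BH-8) − h(BH-12) = 160.01 − 158.98 = 1.03 m.
Hydraulic gradient: i = |Δh| / L = 1.03 / 944 = 0.00109.
Flow is from higher to lower head: from BH-8 toward BH-12, i.e. toward the north.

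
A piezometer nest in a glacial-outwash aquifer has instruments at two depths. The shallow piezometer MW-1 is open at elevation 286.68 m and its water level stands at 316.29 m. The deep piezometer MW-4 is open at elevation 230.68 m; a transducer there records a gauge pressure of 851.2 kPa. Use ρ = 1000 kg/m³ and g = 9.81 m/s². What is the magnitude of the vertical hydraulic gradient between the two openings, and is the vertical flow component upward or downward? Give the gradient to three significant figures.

|i_v| ≈ 0.0207; vertical flow is upward

Total head at MW-1: h = 316.29 m (water level in the standpipe).
Pressure head at MW-4: ψ = P/(ρg) = 851.2×1000 / (1000 × 9.81) = 86.77 m.
Total head at MW-4: h = z + ψ = 230.68 + 86.77 = 317.45 m.
Δh = h(MW-1) − h(MW-4) = 316.29 − 317.45 = -1.16 m.
Vertical separation Δz = 286.68 − 230.68 = 56.00 m.
|i_v| = |Δh| / Δz = 1.16 / 56.00 = 0.0207.
Head is higher in the deep piezometer, so vertical flow is upward (discharge condition).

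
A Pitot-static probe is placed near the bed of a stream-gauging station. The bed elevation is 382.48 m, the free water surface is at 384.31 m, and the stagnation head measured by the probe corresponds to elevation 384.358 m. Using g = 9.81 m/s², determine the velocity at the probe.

v ≈ 0.970 m/s

Near the bed, under hydrostatic conditions, the piezometric head (z + ψ) equals the free-surface elevation, 384.31 m.
Velocity head = total − piezometric = 384.358 − 384.31 = 0.048 m.
v = √(2g·h_v) = √(2 × 9.81 × 0.048) = 0.970 m/s.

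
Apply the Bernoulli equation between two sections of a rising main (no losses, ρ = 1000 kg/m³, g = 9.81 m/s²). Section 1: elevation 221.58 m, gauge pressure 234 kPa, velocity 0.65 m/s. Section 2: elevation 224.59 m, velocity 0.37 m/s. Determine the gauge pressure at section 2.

P₂ ≈ 205 kPa

Pressure head at 1: ψ₁ = P₁/(ρg) = 234×1000 / (1000 × 9.81) = 23.85 m.
Velocity heads: v₁²/2g = 0.65²/19.62 = 0.022 m; v₂²/2g = 0.37²/19.62 = 0.007 m.
Total head H = z₁ + ψ₁ + v₁²/2g = 221.58 + 23.85 + 0.022 = 245.45 m.
ψ₂ = H − z₂ − v₂²/2g = 245.45 − 224.59 − 0.007 = 20.85 m.
P₂ = ρgψ₂ = 1000 × 9.81 × 20.85 ≈ 205 kPa.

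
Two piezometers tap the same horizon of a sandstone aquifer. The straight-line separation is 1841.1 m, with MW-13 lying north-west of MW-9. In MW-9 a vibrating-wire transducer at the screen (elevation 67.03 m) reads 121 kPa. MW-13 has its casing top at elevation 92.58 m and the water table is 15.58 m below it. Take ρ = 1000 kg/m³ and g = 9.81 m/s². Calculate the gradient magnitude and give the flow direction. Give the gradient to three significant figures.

i ≈ 0.00128; groundwater flows toward the north-west

Pressure head at MW-9: ψ = P/(ρg) = 121×1000 / (1000 × 9.81) = 12.33 m.
Total head at MW-9: h = z + ψ = 67.03 + 12.33 = 79.36 m.
Total head at MW-13: h = 92.58 − 15.58 = 77.00 m.
Head difference: h(MW-9) − h(MW-13) = 79.36 − 77.00 = 2.36 m.
Hydraulic gradient: i = |Δh| / L = 2.36 / 1841.1 = 0.00128.
Flow is from higher to lower head: from MW-9 toward MW-13, i.e. toward the north-west.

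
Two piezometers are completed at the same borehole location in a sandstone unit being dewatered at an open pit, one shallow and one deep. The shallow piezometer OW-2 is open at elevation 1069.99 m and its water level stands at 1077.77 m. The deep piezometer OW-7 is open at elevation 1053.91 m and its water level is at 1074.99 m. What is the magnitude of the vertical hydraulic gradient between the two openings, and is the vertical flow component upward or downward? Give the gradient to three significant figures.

Total head at OW-2: h = 1077.77 m (water level in the standpipe).
Total head at OW-7: h = 1074.99 m.
Δh = h(OW-2) − h(OW-7) = 1077.77 − 1074.99 = 2.78 m.
Vertical separation Δz = 1069.99 − 1053.91 = 16.08 m.
|i_v| = |Δh| / Δz = 2.78 / 16.08 = 0.173.
Head is higher in the shallow piezometer, so vertical flow is downward (recharge condition).

|i_v| ≈ 0.173; vertical flow is downward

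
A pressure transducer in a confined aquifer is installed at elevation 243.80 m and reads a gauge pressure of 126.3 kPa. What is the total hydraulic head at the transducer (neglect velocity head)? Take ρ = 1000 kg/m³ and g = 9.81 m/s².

h ≈ 256.67 m

ψ = P/(ρg) = 126.3×1000 / (1000 × 9.81) = 12.87 m.
h = z + ψ = 243.80 + 12.87 = 256.67 m.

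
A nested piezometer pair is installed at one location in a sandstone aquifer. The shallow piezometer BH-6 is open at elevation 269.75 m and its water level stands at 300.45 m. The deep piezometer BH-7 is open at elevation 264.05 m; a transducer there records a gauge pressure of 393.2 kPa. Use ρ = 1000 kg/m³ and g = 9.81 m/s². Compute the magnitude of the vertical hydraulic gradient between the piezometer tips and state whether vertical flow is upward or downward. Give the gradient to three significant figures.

|i_v| ≈ 0.646; vertical flow is upward

Total head at BH-6: h = 300.45 m (water level in the standpipe).
Pressure head at BH-7: ψ = P/(ρg) = 393.2×1000 / (1000 × 9.81) = 40.08 m.
Total head at BH-7: h = z + ψ = 264.05 + 40.08 = 304.13 m.
Δh = h(BH-6) − h(BH-7) = 300.45 − 304.13 = -3.68 m.
Vertical separation Δz = 269.75 − 264.05 = 5.70 m.
|i_v| = |Δh| / Δz = 3.68 / 5.70 = 0.646.
Head is higher in the deep piezometer, so vertical flow is upward (discharge condition).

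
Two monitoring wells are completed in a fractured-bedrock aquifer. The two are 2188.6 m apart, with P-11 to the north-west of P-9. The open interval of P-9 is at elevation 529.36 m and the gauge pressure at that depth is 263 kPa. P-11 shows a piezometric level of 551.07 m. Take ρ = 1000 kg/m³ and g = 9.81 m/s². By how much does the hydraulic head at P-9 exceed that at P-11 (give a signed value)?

Δh ≈ 5.10 m

Pressure head at P-9: ψ = P/(ρg) = 263×1000 / (1000 × 9.81) = 26.81 m.
Total head at P-9: h = z + ψ = 529.36 + 26.81 = 556.17 m.
Total head at P-11: h = 551.07 m (water level in the piezometer is the total head).
Head difference: h(P-9) − h(P-11) = 556.17 − 551.07 = 5.10 m.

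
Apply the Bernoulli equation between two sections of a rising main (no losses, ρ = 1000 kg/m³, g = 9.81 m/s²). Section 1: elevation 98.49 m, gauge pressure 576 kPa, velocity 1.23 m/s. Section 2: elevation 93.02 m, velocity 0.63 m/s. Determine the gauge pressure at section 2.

P₂ ≈ 630 kPa

Pressure head at 1: ψ₁ = P₁/(ρg) = 576×1000 / (1000 × 9.81) = 58.72 m.
Velocity heads: v₁²/2g = 1.23²/19.62 = 0.077 m; v₂²/2g = 0.63²/19.62 = 0.020 m.
Total head H = z₁ + ψ₁ + v₁²/2g = 98.49 + 58.72 + 0.077 = 157.29 m.
ψ₂ = H − z₂ − v₂²/2g = 157.29 − 93.02 − 0.020 = 64.25 m.
P₂ = ρgψ₂ = 1000 × 9.81 × 64.25 ≈ 630 kPa.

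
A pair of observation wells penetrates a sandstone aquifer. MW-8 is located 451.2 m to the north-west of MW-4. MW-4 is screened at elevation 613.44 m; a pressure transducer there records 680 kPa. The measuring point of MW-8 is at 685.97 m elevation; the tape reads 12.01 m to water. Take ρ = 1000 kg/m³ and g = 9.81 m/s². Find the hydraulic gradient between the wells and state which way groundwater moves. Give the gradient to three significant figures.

Pressure head at MW-4: ψ = P/(ρg) = 680×1000 / (1000 × 9.81) = 69.32 m.
Total head at MW-4: h = z + ψ = 613.44 + 69.32 = 682.76 m.
Total head at MW-8: h = 685.97 − 12.01 = 673.96 m.
Head difference: h(MW-4) − h(MW-8) = 682.76 − 673.96 = 8.80 m.
Hydraulic gradient: i = |Δh| / L = 8.80 / 451.2 = 0.0195.
Flow is from higher to lower head: from MW-4 toward MW-8, i.e. toward the north-west.

i ≈ 0.0195; groundwater flows toward the north-west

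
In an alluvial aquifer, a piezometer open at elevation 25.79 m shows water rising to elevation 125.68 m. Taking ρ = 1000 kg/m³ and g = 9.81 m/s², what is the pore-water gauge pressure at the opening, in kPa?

Pressure head ψ = h − z = 125.68 − 25.79 = 99.89 m.
P = ρgψ = 1000 × 9.81 × 99.89 = 979921 Pa ≈ 980 kPa.

P ≈ 980 kPa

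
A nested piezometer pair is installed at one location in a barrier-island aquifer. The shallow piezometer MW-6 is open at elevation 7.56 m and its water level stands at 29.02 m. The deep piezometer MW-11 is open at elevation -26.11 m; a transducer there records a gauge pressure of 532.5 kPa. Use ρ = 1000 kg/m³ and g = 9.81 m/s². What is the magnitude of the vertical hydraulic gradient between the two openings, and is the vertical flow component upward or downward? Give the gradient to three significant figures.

|i_v| ≈ 0.0252; vertical flow is downward

Total head at MW-6: h = 29.02 m (water level in the standpipe).
Pressure head at MW-11: ψ = P/(ρg) = 532.5×1000 / (1000 × 9.81) = 54.28 m.
Total head at MW-11: h = z + ψ = -26.11 + 54.28 = 28.17 m.
Δh = h(MW-6) − h(MW-11) = 29.02 − 28.17 = 0.85 m.
Vertical separation Δz = 7.56 − (-26.11) = 33.67 m.
|i_v| = |Δh| / Δz = 0.85 / 33.67 = 0.0252.
Head is higher in the shallow piezometer, so vertical flow is downward (recharge condition).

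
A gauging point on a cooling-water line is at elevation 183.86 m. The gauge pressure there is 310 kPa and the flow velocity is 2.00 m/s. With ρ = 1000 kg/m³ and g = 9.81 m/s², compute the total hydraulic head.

h ≈ 215.66 m

Pressure head ψ = P/(ρg) = 310×1000 / (1000 × 9.81) = 31.60 m.
Velocity head = v²/(2g) = 2.00² / (2 × 9.81) = 0.204 m.
h = z + ψ + v²/(2g) = 183.86 + 31.60 + 0.204 = 215.66 m.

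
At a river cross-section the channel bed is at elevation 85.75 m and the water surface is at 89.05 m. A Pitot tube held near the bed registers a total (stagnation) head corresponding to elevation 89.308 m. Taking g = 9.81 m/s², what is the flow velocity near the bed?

Near the bed, under hydrostatic conditions, the piezometric head (z + ψ) equals the free-surface elevation, 89.05 m.
Velocity head = total − piezometric = 89.308 − 89.05 = 0.258 m.
v = √(2g·h_v) = √(2 × 9.81 × 0.258) = 2.25 m/s.

v ≈ 2.25 m/s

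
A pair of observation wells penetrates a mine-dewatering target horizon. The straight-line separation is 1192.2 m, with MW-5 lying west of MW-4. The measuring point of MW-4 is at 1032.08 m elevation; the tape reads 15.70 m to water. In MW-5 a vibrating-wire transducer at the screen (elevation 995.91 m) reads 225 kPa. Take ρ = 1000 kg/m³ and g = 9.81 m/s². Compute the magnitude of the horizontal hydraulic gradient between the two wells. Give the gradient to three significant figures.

i ≈ 0.00207

Total head at MW-4: h = 1032.08 − 15.70 = 1016.38 m.
Pressure head at MW-5: ψ = P/(ρg) = 225×1000 / (1000 × 9.81) = 22.94 m.
Total head at MW-5: h = z + ψ = 995.91 + 22.94 = 1018.85 m.
Head difference: h(MW-4) − h(MW-5) = 1016.38 − 1018.85 = -2.47 m.
Hydraulic gradient: i = |Δh| / L = 2.47 / 1192.2 = 0.00207.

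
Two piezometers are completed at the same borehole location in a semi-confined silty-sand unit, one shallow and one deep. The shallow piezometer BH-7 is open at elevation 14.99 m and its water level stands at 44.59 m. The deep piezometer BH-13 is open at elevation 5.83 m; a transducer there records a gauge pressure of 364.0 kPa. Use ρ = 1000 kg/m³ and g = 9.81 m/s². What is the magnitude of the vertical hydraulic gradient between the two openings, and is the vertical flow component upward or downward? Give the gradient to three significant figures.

Total head at BH-7: h = 44.59 m (water level in the standpipe).
Pressure head at BH-13: ψ = P/(ρg) = 364.0×1000 / (1000 × 9.81) = 37.10 m.
Total head at BH-13: h = z + ψ = 5.83 + 37.10 = 42.93 m.
Δh = h(BH-7) − h(BH-13) = 44.59 − 42.93 = 1.66 m.
Vertical separation Δz = 14.99 − 5.83 = 9.16 m.
|i_v| = |Δh| / Δz = 1.66 / 9.16 = 0.181.
Head is higher in the shallow piezometer, so vertical flow is downward (recharge condition).

|i_v| ≈ 0.181; vertical flow is downward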